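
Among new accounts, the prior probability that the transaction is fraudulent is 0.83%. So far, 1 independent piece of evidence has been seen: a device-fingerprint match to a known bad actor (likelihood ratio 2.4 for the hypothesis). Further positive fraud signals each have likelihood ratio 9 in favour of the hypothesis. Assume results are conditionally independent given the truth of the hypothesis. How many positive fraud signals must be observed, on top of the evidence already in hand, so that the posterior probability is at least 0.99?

4

Prior odds = 0.0083/0.9917 = 83/9917.
Bayes factor of the evidence already in hand = 2.4.
Odds after that evidence = (83/9917) × 2.4 = 996/49585.
Target odds = 0.99/0.01 = 99.
Need 9ⁿ ≥ 99 ÷ (996/49585) = 1636305/332.
9³ = 729 falls short of 1636305/332 but 9⁴ = 6561 reaches it, so n = 4.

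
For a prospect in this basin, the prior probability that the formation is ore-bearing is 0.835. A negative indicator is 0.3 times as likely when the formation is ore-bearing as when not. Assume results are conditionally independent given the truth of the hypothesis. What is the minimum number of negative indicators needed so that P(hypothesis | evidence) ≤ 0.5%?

6

Prior odds: 0.835 ÷ 0.165 = 167/33.
Likelihood ratio per negative indicator = 0.3.
Target odds: 0.005 ÷ 0.995 = 1/199.
Require 0.3ⁿ ≤ 1/199 ÷ (167/33) = 33/33233.
0.3⁵ = 243/100000 is still above 33/33233 but 0.3⁶ = 729/1000000 is at or below it, so n = 6.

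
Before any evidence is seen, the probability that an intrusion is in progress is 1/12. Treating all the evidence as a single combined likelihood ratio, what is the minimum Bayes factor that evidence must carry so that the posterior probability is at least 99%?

Prior odds = (1/12)/(11/12) = 1/11.
Target odds = 0.99/0.01 = 99.
Required Bayes factor = 99 ÷ (1/11) = 1089.

1089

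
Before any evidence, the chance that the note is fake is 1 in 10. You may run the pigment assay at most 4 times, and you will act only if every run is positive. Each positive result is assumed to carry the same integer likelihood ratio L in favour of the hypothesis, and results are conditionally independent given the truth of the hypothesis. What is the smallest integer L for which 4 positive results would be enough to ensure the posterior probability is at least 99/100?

Prior odds = 0.1/0.9 = 1/9.
Target odds = 0.99/0.01 = 99.
Need L⁴ ≥ 99 ÷ (1/9) = 891.
5⁴ = 625 < 891 ≤ 1296 = 6⁴, so L = 6.

6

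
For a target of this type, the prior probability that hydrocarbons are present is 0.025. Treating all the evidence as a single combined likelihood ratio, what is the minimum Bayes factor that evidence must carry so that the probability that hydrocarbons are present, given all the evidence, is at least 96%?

936

Prior odds = 0.025/0.975 = 1/39.
Target odds = 0.96/0.04 = 24.
Required Bayes factor = 24 ÷ (1/39) = 936.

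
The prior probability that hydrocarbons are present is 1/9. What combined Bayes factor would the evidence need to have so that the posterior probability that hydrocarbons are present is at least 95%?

Prior odds = (1/9)/(8/9) = 0.125.
Target odds = 0.95/0.05 = 19.
Required Bayes factor = 19 ÷ 0.125 = 152.

152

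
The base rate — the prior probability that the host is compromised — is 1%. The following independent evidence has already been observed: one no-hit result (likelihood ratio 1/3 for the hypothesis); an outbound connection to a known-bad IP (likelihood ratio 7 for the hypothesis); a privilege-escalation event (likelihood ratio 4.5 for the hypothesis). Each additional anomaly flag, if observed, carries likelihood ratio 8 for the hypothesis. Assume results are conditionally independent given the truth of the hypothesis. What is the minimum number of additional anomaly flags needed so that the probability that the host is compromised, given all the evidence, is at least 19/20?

Prior odds = 0.01/0.99 = 1/99.
Combined Bayes factor of the evidence already in hand = (1/3) × 7 × 4.5 = 10.5.
Odds after that evidence = (1/99) × 10.5 = 7/66.
Target odds = 0.95/0.05 = 19.
Need 8ⁿ ≥ 19 ÷ (7/66) = 1254/7.
8² = 64 falls short of 1254/7 but 8³ = 512 reaches it, so n = 3.

3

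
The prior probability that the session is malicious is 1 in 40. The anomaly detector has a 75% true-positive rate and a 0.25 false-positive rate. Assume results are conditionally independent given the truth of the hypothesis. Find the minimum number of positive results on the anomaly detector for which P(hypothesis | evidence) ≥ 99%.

8

Prior odds = 0.025/0.975 = 1/39.
Likelihood ratio of a positive result = 0.75/0.25 = 3.
Target posterior odds = 0.99/0.01 = 99.
Need (1/39) × 3ⁿ ≥ 99, i.e. 3ⁿ ≥ 3861.
3⁷ = 2187 falls short of 3861 but 3⁸ = 6561 reaches it, so n = 8.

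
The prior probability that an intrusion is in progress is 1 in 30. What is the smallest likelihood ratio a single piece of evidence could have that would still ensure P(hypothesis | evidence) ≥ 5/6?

Prior odds = (1/30)/(29/30) = 1/29.
Target odds = (5/6)/(1/6) = 5.
Required Bayes factor = 5 ÷ (1/29) = 145.

145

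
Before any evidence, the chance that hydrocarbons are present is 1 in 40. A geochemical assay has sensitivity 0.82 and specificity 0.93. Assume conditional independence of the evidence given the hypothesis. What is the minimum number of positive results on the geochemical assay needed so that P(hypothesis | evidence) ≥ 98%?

4

Prior odds = 0.025/0.975 = 1/39.
False-positive rate = 1 − 0.93 = 0.07; likelihood ratio of a positive = 0.82/0.07 = 82/7.
Target odds: 0.98 ÷ 0.02 = 49.
Need (1/39) × (82/7)ⁿ ≥ 49, i.e. (82/7)ⁿ ≥ 1911.
(82/7)³ = 551368/343 falls short of 1911 but (82/7)⁴ = 45212176/2401 reaches it, so n = 4.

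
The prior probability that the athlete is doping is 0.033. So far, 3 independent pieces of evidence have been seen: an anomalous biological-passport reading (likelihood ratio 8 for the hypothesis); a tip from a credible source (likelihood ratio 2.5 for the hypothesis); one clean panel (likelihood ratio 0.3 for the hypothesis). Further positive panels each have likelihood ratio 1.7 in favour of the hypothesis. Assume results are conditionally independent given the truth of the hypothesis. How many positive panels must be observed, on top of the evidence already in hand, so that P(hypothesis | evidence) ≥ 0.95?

Prior odds = 0.033/0.967 = 33/967.
Combined Bayes factor of the evidence already in hand = 8 × 2.5 × 0.3 = 6.
Odds after that evidence = (33/967) × 6 = 198/967.
Target odds = 0.95/0.05 = 19.
Need 1.7ⁿ ≥ 19 ÷ (198/967) = 18373/198.
1.7⁸ ≈69.7576 falls short of 18373/198 but 1.7⁹ ≈118.588 reaches it, so n = 9.

9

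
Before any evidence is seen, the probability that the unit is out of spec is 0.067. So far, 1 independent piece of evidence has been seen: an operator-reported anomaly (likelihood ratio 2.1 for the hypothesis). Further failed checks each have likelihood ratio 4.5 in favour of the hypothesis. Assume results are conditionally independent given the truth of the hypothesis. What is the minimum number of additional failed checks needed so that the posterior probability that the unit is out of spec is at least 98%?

Prior odds = 0.067/0.933 = 67/933.
Bayes factor of the evidence already in hand = 2.1.
Odds after that evidence = (67/933) × 2.1 = 469/3110.
Target odds = 0.98/0.02 = 49.
Need 4.5ⁿ ≥ 49 ÷ (469/3110) = 21770/67.
4.5³ = 91.125 falls short of 21770/67 but 4.5⁴ = 410.0625 reaches it, so n = 4.

4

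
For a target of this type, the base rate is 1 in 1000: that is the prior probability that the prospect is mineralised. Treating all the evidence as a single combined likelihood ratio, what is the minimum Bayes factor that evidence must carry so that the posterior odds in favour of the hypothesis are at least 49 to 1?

Prior odds = 0.001/0.999 = 1/999.
Target odds = 49.
Required Bayes factor = 49 ÷ (1/999) = 48951.

48951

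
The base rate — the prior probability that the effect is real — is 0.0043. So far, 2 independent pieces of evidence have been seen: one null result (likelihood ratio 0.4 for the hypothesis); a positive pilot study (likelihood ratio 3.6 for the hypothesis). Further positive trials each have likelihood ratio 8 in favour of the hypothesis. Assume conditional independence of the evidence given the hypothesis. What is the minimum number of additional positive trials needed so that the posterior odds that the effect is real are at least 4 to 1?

Prior odds = 0.0043/0.9957 = 43/9957.
Combined Bayes factor of the evidence already in hand = 0.4 × 3.6 = 1.44.
Odds after that evidence = (43/9957) × 1.44 = 516/82975.
Target odds = 4.
Need 8ⁿ ≥ 4 ÷ (516/82975) = 82975/129.
8³ = 512 falls short of 82975/129 but 8⁴ = 4096 reaches it, so n = 4.

4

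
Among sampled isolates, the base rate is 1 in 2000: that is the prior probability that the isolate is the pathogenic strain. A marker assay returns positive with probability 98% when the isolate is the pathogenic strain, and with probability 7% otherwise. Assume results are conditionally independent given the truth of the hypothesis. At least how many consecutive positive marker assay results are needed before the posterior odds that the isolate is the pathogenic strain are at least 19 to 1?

4

Prior odds: 0.0005 ÷ 0.9995 = 1/1999.
Likelihood ratio of a positive result = 0.98/0.07 = 14.
Target odds = 19.
Require 14ⁿ ≥ 19 ÷ (1/1999) = 37981.
14³ = 2744 falls short of 37981 but 14⁴ = 38416 reaches it, so n = 4.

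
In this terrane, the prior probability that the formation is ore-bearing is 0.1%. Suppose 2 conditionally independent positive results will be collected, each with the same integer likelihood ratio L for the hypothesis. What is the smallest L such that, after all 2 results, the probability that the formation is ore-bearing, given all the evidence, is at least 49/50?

222

Prior odds = 0.001/0.999 = 1/999.
Target odds = 0.98/0.02 = 49.
Need L² ≥ 49 ÷ (1/999) = 48951.
221² = 48841 < 48951 ≤ 49284 = 222², so L = 222.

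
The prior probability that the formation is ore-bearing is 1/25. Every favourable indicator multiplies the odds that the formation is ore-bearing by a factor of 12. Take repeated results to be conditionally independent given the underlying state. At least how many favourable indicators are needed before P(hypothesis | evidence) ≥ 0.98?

Prior odds = 0.04/0.96 = 1/24.
Likelihood ratio per favourable indicator = 12.
Target odds: 0.98 ÷ 0.02 = 49.
Need (1/24) × 12ⁿ ≥ 49, i.e. 12ⁿ ≥ 1176.
12² = 144 falls short of 1176 but 12³ = 1728 reaches it, so n = 3.

3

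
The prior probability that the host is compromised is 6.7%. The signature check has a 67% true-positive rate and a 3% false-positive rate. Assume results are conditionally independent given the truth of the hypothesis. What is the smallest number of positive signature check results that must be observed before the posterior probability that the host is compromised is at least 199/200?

3

Prior odds: 0.067 ÷ 0.933 = 67/933.
Likelihood ratio of a positive result = 0.67/0.03 = 67/3.
Target odds: 0.995 ÷ 0.005 = 199.
Require (67/3)ⁿ ≥ 199 ÷ (67/933) = 185667/67.
(67/3)² = 4489/9 falls short of 185667/67 but (67/3)³ = 300763/27 reaches it, so n = 3.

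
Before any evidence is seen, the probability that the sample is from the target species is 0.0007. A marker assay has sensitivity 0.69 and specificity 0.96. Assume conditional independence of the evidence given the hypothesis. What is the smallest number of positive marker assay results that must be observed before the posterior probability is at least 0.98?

Prior odds = 0.0007/0.9993 = 7/9993.
False-positive rate = 1 − 0.96 = 0.04; likelihood ratio of a positive = 0.69/0.04 = 17.25.
Target posterior odds = 0.98/0.02 = 49.
Need (7/9993) × 17.25ⁿ ≥ 49, i.e. 17.25ⁿ ≥ 69951.
17.25³ = 5132.953125 falls short of 69951 but 17.25⁴ = 22667121/256 reaches it, so n = 4.

4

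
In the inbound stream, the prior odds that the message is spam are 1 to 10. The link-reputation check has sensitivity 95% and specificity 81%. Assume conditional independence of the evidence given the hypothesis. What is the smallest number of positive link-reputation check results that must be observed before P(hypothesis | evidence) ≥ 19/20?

Prior odds = 0.1.
False-positive rate = 1 − 0.81 = 0.19; likelihood ratio of a positive = 0.95/0.19 = 5.
Target odds: 0.95 ÷ 0.05 = 19.
Require 5ⁿ ≥ 19 ÷ 0.1 = 190.
5³ = 125 falls short of 190 but 5⁴ = 625 reaches it, so n = 4.

4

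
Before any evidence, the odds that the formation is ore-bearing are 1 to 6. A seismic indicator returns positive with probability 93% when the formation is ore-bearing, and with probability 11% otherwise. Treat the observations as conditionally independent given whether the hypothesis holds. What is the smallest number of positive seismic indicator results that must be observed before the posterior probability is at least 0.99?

Prior odds = 1/6.
Likelihood ratio of a positive result = 0.93/0.11 = 93/11.
Target posterior odds = 0.99/0.01 = 99.
Require (93/11)ⁿ ≥ 99 ÷ (1/6) = 594.
(93/11)² = 8649/121 falls short of 594 but (93/11)³ = 804357/1331 reaches it, so n = 3.

3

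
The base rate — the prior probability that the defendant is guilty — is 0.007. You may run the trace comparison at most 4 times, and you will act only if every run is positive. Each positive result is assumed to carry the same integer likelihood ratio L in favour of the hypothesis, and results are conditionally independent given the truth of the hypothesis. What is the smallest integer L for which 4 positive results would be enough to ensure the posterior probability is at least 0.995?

13

Prior odds = 0.007/0.993 = 7/993.
Target odds = 0.995/0.005 = 199.
Need L⁴ ≥ 199 ÷ (7/993) = 197607/7.
12⁴ = 20736 < 197607/7 ≤ 28561 = 13⁴, so L = 13.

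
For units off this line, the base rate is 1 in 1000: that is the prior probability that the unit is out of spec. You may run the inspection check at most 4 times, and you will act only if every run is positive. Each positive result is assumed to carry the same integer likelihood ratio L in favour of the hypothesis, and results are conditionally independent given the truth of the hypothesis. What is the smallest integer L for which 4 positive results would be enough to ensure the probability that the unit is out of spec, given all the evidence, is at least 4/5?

Prior odds = 0.001/0.999 = 1/999.
Target odds = 0.8/0.2 = 4.
Need L⁴ ≥ 4 ÷ (1/999) = 3996.
7⁴ = 2401 < 3996 ≤ 4096 = 8⁴, so L = 8.

8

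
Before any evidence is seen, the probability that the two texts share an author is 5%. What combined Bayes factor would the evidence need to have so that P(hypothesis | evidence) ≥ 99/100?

Prior odds = 0.05/0.95 = 1/19.
Target odds = 0.99/0.01 = 99.
Required Bayes factor = 99 ÷ (1/19) = 1881.

1881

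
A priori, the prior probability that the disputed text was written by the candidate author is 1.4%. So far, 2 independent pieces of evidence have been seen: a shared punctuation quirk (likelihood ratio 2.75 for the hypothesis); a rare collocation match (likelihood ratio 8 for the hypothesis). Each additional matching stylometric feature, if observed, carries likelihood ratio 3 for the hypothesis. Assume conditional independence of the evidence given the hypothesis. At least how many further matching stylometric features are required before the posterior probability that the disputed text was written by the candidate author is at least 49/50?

Prior odds = 0.014/0.986 = 7/493.
Combined Bayes factor of the evidence already in hand = 2.75 × 8 = 22.
Odds after that evidence = (7/493) × 22 = 154/493.
Target odds = 0.98/0.02 = 49.
Need 3ⁿ ≥ 49 ÷ (154/493) = 3451/22.
3⁴ = 81 falls short of 3451/22 but 3⁵ = 243 reaches it, so n = 5.

5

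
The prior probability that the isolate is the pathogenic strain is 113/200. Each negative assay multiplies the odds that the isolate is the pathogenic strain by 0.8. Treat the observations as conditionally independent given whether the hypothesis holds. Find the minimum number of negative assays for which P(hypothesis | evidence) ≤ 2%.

Prior odds: 0.565 ÷ 0.435 = 113/87.
Likelihood ratio per negative assay = 0.8.
Target odds: 0.02 ÷ 0.98 = 1/49.
Need (113/87) × 0.8ⁿ ≤ 1/49, i.e. 0.8ⁿ ≤ 87/5537.
0.8¹⁸ ≈0.0180144 is still above 87/5537 but 0.8¹⁹ ≈0.0144115 is at or below it, so n = 19.

19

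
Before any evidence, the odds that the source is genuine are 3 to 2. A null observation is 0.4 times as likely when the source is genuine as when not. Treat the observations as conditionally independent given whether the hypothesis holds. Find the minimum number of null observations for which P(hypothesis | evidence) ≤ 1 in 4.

Prior odds = 1.5.
Likelihood ratio per null observation = 0.4.
Target odds: 0.25 ÷ 0.75 = 1/3.
Need 1.5 × 0.4ⁿ ≤ 1/3, i.e. 0.4ⁿ ≤ 2/9.
0.4¹ = 0.4 is still above 2/9 but 0.4² = 0.16 is at or below it, so n = 2.

2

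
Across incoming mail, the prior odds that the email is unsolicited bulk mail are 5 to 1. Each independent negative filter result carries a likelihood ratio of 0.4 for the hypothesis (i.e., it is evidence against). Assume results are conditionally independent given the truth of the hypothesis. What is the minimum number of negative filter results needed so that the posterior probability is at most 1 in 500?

Prior odds = 5.
Likelihood ratio per negative filter result = 0.4.
Target posterior odds = 0.002/0.998 = 1/499.
Require 0.4ⁿ ≤ 1/499 ÷ 5 = 1/2495.
0.4⁸ = 256/390625 is still above 1/2495 but 0.4⁹ = 512/1953125 is at or below it, so n = 9.

9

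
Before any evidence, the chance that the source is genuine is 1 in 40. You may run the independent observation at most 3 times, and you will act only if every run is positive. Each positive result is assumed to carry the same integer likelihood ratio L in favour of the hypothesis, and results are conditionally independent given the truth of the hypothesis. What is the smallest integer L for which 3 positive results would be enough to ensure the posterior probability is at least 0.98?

Prior odds = 0.025/0.975 = 1/39.
Target odds = 0.98/0.02 = 49.
Need L³ ≥ 49 ÷ (1/39) = 1911.
12³ = 1728 < 1911 ≤ 2197 = 13³, so L = 13.

13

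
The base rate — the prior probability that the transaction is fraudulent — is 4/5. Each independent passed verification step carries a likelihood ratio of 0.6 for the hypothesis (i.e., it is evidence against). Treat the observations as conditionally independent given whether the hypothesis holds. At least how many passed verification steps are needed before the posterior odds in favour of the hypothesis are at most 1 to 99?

12

Prior odds = 0.8/0.2 = 4.
Likelihood ratio per passed verification step = 0.6.
Target odds = 1/99.
Require 0.6ⁿ ≤ 1/99 ÷ 4 = 1/396.
0.6¹¹ = 177147/48828125 is still above 1/396 but 0.6¹² = 531441/244140625 is at or below it, so n = 12.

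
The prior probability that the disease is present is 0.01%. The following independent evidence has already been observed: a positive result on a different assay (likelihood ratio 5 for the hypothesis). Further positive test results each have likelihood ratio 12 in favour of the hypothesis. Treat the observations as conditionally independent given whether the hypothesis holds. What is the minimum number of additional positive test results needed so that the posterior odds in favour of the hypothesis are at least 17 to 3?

Prior odds = 0.0001/0.9999 = 1/9999.
Bayes factor of the evidence already in hand = 5.
Odds after that evidence = (1/9999) × 5 = 5/9999.
Target odds = 17/3.
Need 12ⁿ ≥ 17/3 ÷ (5/9999) = 11332.2.
12³ = 1728 falls short of 11332.2 but 12⁴ = 20736 reaches it, so n = 4.

4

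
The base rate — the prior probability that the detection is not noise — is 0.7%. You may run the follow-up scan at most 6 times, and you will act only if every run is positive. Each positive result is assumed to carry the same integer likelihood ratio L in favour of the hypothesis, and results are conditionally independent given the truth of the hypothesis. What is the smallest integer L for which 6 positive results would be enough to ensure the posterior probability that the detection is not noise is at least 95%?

4

Prior odds = 0.007/0.993 = 7/993.
Target odds = 0.95/0.05 = 19.
Need L⁶ ≥ 19 ÷ (7/993) = 18867/7.
3⁶ = 729 < 18867/7 ≤ 4096 = 4⁶, so L = 4.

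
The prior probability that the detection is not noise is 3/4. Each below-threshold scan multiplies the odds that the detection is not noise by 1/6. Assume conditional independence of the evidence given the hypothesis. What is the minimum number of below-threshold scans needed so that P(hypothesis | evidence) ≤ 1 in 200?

4

Prior odds = 0.75/0.25 = 3.
Likelihood ratio per below-threshold scan = 1/6.
Target odds: 0.005 ÷ 0.995 = 1/199.
Require (1/6)ⁿ ≤ 1/199 ÷ 3 = 1/597.
(1/6)³ = 1/216 is still above 1/597 but (1/6)⁴ = 1/1296 is at or below it, so n = 4.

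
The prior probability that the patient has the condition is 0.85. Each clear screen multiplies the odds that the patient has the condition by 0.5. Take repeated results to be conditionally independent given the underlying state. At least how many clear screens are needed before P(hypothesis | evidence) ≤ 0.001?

Prior odds = 0.85/0.15 = 17/3.
Likelihood ratio per clear screen = 0.5.
Target posterior odds = 0.001/0.999 = 1/999.
Need (17/3) × 0.5ⁿ ≤ 1/999, i.e. 0.5ⁿ ≤ 1/5661.
0.5¹² = 1/4096 is still above 1/5661 but 0.5¹³ = 1/8192 is at or below it, so n = 13.

13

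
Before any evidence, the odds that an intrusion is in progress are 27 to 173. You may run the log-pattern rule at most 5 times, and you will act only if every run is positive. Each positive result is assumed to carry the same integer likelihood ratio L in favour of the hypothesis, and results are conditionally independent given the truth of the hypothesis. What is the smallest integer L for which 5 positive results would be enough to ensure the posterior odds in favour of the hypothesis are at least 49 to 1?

4

Prior odds = 27/173.
Target odds = 49.
Need L⁵ ≥ 49 ÷ (27/173) = 8477/27.
3⁵ = 243 < 8477/27 ≤ 1024 = 4⁵, so L = 4.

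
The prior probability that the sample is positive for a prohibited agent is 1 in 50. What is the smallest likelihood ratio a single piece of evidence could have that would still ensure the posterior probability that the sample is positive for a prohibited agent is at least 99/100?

Prior odds = 0.02/0.98 = 1/49.
Target odds = 0.99/0.01 = 99.
Required Bayes factor = 99 ÷ (1/49) = 4851.

4851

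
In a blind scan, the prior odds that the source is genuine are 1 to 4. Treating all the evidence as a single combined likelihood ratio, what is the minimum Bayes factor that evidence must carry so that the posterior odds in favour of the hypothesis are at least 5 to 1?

Prior odds = 0.25.
Target odds = 5.
Required Bayes factor = 5 ÷ 0.25 = 20.

20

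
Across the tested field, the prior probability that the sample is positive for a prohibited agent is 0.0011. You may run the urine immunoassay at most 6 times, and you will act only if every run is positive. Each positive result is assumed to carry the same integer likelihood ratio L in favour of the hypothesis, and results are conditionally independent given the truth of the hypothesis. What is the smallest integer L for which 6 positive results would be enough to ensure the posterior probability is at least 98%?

Prior odds = 0.0011/0.9989 = 11/9989.
Target odds = 0.98/0.02 = 49.
Need L⁶ ≥ 49 ÷ (11/9989) = 489461/11.
5⁶ = 15625 < 489461/11 ≤ 46656 = 6⁶, so L = 6.

6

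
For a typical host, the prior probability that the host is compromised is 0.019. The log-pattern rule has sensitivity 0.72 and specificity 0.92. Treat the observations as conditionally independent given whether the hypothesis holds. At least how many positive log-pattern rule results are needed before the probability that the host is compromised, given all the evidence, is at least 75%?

Prior odds: 0.019 ÷ 0.981 = 19/981.
False-positive rate = 1 − 0.92 = 0.08; likelihood ratio of a positive = 0.72/0.08 = 9.
Target posterior odds = 0.75/0.25 = 3.
Require 9ⁿ ≥ 3 ÷ (19/981) = 2943/19.
9² = 81 falls short of 2943/19 but 9³ = 729 reaches it, so n = 3.

3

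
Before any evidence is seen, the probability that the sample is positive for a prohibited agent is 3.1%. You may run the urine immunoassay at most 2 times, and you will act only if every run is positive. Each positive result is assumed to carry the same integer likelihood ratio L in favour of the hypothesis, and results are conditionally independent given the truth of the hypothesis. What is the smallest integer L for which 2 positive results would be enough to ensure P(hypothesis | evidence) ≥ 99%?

56

Prior odds = 0.031/0.969 = 31/969.
Target odds = 0.99/0.01 = 99.
Need L² ≥ 99 ÷ (31/969) = 95931/31.
55² = 3025 < 95931/31 ≤ 3136 = 56², so L = 56.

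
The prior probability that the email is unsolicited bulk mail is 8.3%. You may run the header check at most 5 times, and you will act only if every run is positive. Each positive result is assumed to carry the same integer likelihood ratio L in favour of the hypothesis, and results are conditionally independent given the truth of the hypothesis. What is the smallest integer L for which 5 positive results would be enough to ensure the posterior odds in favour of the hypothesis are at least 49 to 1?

Prior odds = 0.083/0.917 = 83/917.
Target odds = 49.
Need L⁵ ≥ 49 ÷ (83/917) = 44933/83.
3⁵ = 243 < 44933/83 ≤ 1024 = 4⁵, so L = 4.

4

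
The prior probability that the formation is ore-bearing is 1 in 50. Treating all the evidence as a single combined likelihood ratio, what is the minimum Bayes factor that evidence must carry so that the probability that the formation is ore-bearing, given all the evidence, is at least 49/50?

Prior odds = 0.02/0.98 = 1/49.
Target odds = 0.98/0.02 = 49.
Required Bayes factor = 49 ÷ (1/49) = 2401.

2401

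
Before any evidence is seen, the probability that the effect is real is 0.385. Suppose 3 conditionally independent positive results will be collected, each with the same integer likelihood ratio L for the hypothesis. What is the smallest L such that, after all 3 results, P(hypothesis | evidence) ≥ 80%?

Prior odds = 0.385/0.615 = 77/123.
Target odds = 0.8/0.2 = 4.
Need L³ ≥ 4 ÷ (77/123) = 492/77.
1³ = 1 < 492/77 ≤ 8 = 2³, so L = 2.

2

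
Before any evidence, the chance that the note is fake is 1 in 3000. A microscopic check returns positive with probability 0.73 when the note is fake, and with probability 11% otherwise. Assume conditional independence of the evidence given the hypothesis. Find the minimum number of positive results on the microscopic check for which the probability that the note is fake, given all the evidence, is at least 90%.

Prior odds = (1/3000)/(2999/3000) = 1/2999.
Likelihood ratio of a positive result = 0.73/0.11 = 73/11.
Target odds: 0.9 ÷ 0.1 = 9.
Need (1/2999) × (73/11)ⁿ ≥ 9, i.e. (73/11)ⁿ ≥ 26991.
(73/11)⁵ ≈12872.1 falls short of 26991 but (73/11)⁶ ≈85424.2 reaches it, so n = 6.

6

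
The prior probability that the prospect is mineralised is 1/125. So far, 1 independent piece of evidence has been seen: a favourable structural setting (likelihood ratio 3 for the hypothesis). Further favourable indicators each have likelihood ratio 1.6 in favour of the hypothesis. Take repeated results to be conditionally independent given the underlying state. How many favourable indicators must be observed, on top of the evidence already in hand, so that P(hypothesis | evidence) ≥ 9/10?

Prior odds = 0.008/0.992 = 1/124.
Bayes factor of the evidence already in hand = 3.
Odds after that evidence = (1/124) × 3 = 3/124.
Target odds = 0.9/0.1 = 9.
Need 1.6ⁿ ≥ 9 ÷ (3/124) = 372.
1.6¹² ≈281.475 falls short of 372 but 1.6¹³ ≈450.36 reaches it, so n = 13.

13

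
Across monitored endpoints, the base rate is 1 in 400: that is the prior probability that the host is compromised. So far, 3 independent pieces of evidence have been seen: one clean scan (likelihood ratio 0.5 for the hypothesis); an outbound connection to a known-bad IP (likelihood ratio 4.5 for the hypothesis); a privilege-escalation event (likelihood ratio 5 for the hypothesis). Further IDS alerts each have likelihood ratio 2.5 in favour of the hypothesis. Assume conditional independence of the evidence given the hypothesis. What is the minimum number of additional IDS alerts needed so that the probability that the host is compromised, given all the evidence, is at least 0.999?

Prior odds = 0.0025/0.9975 = 1/399.
Combined Bayes factor of the evidence already in hand = 0.5 × 4.5 × 5 = 11.25.
Odds after that evidence = (1/399) × 11.25 = 15/532.
Target odds = 0.999/0.001 = 999.
Need 2.5ⁿ ≥ 999 ÷ (15/532) = 35431.2.
2.5¹¹ = 48828125/2048 falls short of 35431.2 but 2.5¹² = 244140625/4096 reaches it, so n = 12.

12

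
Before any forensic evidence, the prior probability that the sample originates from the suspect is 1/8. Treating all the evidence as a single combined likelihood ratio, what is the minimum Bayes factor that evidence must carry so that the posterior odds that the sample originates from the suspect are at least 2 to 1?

Prior odds = 0.125/0.875 = 1/7.
Target odds = 2.
Required Bayes factor = 2 ÷ (1/7) = 14.

14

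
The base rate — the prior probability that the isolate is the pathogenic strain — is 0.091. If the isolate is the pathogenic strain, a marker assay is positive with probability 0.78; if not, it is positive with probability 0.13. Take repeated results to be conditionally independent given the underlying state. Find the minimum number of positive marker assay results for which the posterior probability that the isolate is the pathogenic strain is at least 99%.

4

Prior odds = 0.091/0.909 = 91/909.
Likelihood ratio of a positive = 0.78/0.13 = 6.
Target posterior odds = 0.99/0.01 = 99.
Need (91/909) × 6ⁿ ≥ 99, i.e. 6ⁿ ≥ 89991/91.
6³ = 216 falls short of 89991/91 but 6⁴ = 1296 reaches it, so n = 4.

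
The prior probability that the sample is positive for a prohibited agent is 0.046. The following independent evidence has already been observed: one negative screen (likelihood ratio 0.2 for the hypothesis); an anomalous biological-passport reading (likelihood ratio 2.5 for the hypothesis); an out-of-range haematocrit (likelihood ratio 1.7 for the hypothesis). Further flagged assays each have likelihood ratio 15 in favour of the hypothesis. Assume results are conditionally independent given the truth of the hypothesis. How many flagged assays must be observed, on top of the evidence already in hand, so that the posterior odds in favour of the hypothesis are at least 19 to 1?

Prior odds = 0.046/0.954 = 23/477.
Combined Bayes factor of the evidence already in hand = 0.2 × 2.5 × 1.7 = 0.85.
Odds after that evidence = (23/477) × 0.85 = 391/9540.
Target odds = 19.
Need 15ⁿ ≥ 19 ÷ (391/9540) = 181260/391.
15² = 225 falls short of 181260/391 but 15³ = 3375 reaches it, so n = 3.

3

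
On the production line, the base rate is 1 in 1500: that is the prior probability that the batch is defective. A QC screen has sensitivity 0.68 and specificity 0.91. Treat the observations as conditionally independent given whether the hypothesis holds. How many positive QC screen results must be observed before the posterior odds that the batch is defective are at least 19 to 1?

6

Prior odds = (1/1500)/(1499/1500) = 1/1499.
False-positive rate = 1 − 0.91 = 0.09; likelihood ratio of a positive = 0.68/0.09 = 68/9.
Target odds = 19.
Require (68/9)ⁿ ≥ 19 ÷ (1/1499) = 28481.
(68/9)⁵ ≈24622.5 falls short of 28481 but (68/9)⁶ ≈186037 reaches it, so n = 6.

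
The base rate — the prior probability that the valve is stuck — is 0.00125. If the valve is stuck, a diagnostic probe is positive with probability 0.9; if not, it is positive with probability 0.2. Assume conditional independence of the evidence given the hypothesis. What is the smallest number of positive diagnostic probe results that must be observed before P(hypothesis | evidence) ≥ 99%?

Prior odds: 0.00125 ÷ 0.99875 = 1/799.
Likelihood ratio of a positive = 0.9/0.2 = 4.5.
Target odds: 0.99 ÷ 0.01 = 99.
Need (1/799) × 4.5ⁿ ≥ 99, i.e. 4.5ⁿ ≥ 79101.
4.5⁷ = 4782969/128 falls short of 79101 but 4.5⁸ = 43046721/256 reaches it, so n = 8.

8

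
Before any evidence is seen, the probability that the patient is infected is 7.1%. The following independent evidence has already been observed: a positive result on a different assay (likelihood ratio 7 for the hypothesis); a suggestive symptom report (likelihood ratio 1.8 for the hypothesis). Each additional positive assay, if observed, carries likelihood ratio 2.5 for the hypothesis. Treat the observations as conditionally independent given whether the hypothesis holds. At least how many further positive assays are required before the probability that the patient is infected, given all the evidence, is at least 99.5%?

6

Prior odds = 0.071/0.929 = 71/929.
Combined Bayes factor of the evidence already in hand = 7 × 1.8 = 12.6.
Odds after that evidence = (71/929) × 12.6 = 4473/4645.
Target odds = 0.995/0.005 = 199.
Need 2.5ⁿ ≥ 199 ÷ (4473/4645) = 924355/4473.
2.5⁵ = 97.65625 falls short of 924355/4473 but 2.5⁶ = 244.140625 reaches it, so n = 6.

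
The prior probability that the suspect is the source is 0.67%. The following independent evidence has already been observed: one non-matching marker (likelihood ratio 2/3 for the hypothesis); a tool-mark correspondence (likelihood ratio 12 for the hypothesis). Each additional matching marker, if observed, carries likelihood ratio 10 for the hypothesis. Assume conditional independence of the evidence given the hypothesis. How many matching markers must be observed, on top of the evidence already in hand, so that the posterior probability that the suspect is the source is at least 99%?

4

Prior odds = 0.0067/0.9933 = 67/9933.
Combined Bayes factor of the evidence already in hand = (2/3) × 12 = 8.
Odds after that evidence = (67/9933) × 8 = 536/9933.
Target odds = 0.99/0.01 = 99.
Need 10ⁿ ≥ 99 ÷ (536/9933) = 983367/536.
10³ = 1000 falls short of 983367/536 but 10⁴ = 10000 reaches it, so n = 4.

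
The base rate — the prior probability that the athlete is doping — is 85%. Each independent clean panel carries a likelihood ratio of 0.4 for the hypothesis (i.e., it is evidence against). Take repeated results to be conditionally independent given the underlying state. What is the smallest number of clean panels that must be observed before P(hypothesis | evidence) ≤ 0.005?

Prior odds = 0.85/0.15 = 17/3.
Likelihood ratio per clean panel = 0.4.
Target odds: 0.005 ÷ 0.995 = 1/199.
Need (17/3) × 0.4ⁿ ≤ 1/199, i.e. 0.4ⁿ ≤ 3/3383.
0.4⁷ = 128/78125 is still above 3/3383 but 0.4⁸ = 256/390625 is at or below it, so n = 8.

8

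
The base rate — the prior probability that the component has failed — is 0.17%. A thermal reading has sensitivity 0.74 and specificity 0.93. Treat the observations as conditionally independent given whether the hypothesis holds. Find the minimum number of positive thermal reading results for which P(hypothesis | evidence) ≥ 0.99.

5

Prior odds = 0.0017/0.9983 = 17/9983.
False-positive rate = 1 − 0.93 = 0.07; likelihood ratio of a positive = 0.74/0.07 = 74/7.
Target odds: 0.99 ÷ 0.01 = 99.
Need (17/9983) × (74/7)ⁿ ≥ 99, i.e. (74/7)ⁿ ≥ 988317/17.
(74/7)⁴ = 29986576/2401 falls short of 988317/17 but (74/7)⁵ ≈132029 reaches it, so n = 5.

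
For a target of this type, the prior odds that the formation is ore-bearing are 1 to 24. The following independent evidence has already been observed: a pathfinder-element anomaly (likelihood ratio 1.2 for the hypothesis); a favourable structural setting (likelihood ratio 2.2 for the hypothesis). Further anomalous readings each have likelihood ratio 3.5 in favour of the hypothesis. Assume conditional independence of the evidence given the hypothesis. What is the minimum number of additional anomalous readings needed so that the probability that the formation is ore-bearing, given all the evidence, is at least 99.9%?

Prior odds = 1/24.
Combined Bayes factor of the evidence already in hand = 1.2 × 2.2 = 2.64.
Odds after that evidence = (1/24) × 2.64 = 0.11.
Target odds = 0.999/0.001 = 999.
Need 3.5ⁿ ≥ 999 ÷ 0.11 = 99900/11.
3.5⁷ = 823543/128 falls short of 99900/11 but 3.5⁸ = 5764801/256 reaches it, so n = 8.

8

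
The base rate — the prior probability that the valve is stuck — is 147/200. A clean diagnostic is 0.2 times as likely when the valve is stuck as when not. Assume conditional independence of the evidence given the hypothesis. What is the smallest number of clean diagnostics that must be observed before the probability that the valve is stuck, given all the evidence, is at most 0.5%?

Prior odds = 0.735/0.265 = 147/53.
Likelihood ratio per clean diagnostic = 0.2.
Target odds: 0.005 ÷ 0.995 = 1/199.
Need (147/53) × 0.2ⁿ ≤ 1/199, i.e. 0.2ⁿ ≤ 53/29253.
0.2³ = 0.008 is still above 53/29253 but 0.2⁴ = 0.0016 is at or below it, so n = 4.

4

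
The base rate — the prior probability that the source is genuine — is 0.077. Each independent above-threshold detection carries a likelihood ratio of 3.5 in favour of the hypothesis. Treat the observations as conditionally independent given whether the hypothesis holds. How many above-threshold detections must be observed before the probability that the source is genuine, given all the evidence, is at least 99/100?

Prior odds: 0.077 ÷ 0.923 = 77/923.
Likelihood ratio per above-threshold detection = 3.5.
Target posterior odds = 0.99/0.01 = 99.
Need (77/923) × 3.5ⁿ ≥ 99, i.e. 3.5ⁿ ≥ 8307/7.
3.5⁵ = 525.21875 falls short of 8307/7 but 3.5⁶ = 1838.265625 reaches it, so n = 6.

6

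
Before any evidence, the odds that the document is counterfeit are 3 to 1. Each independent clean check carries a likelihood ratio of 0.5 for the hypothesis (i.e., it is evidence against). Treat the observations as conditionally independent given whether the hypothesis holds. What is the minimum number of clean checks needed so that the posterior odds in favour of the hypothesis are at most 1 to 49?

Prior odds = 3.
Likelihood ratio per clean check = 0.5.
Target odds = 1/49.
Need 3 × 0.5ⁿ ≤ 1/49, i.e. 0.5ⁿ ≤ 1/147.
0.5⁷ = 0.0078125 is still above 1/147 but 0.5⁸ = 0.00390625 is at or below it, so n = 8.

8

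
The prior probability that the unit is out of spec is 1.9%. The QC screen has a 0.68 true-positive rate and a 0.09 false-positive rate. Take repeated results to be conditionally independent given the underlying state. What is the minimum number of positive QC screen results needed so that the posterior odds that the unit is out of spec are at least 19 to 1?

4

Prior odds: 0.019 ÷ 0.981 = 19/981.
Likelihood ratio of a positive result = 0.68/0.09 = 68/9.
Target odds = 19.
Need (19/981) × (68/9)ⁿ ≥ 19, i.e. (68/9)ⁿ ≥ 981.
(68/9)³ = 314432/729 falls short of 981 but (68/9)⁴ = 21381376/6561 reaches it, so n = 4.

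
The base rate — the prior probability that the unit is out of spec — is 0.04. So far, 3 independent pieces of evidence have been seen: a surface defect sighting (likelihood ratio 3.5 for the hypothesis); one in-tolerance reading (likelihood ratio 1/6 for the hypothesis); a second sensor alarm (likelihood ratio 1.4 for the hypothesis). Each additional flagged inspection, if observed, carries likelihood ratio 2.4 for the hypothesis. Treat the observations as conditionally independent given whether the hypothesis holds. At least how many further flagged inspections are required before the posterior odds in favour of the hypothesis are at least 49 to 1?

9

Prior odds = 0.04/0.96 = 1/24.
Combined Bayes factor of the evidence already in hand = 3.5 × (1/6) × 1.4 = 49/60.
Odds after that evidence = (1/24) × 49/60 = 49/1440.
Target odds = 49.
Need 2.4ⁿ ≥ 49 ÷ (49/1440) = 1440.
2.4⁸ = 429981696/390625 falls short of 1440 but 2.4⁹ ≈2641.81 reaches it, so n = 9.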